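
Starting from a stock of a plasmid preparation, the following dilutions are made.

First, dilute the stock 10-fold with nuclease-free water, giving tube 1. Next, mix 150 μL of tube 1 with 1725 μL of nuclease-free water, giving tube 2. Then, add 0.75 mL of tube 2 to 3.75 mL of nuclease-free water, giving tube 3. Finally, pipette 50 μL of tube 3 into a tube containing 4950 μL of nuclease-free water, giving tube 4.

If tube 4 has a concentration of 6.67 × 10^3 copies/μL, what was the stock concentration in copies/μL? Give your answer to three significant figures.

5.00 × 10^8 copies/μL

Step 1: 10-fold → factor 10
Step 2: 150 μL + 1725 μL = 1875 μL total → factor 1875/150 = 12.5
Step 3: 0.75 mL + 3.75 mL = 4.5 mL total → factor 4.5/0.75 = 6
Step 4: 50 μL + 4950 μL = 5000 μL total → factor 5000/50 = 100
Overall dilution factor = 10 × 12.5 × 6 × 100 = 75000
Stock = 6.67 × 10^3 copies/μL × 75000 = 5.00 × 10^8 copies/μL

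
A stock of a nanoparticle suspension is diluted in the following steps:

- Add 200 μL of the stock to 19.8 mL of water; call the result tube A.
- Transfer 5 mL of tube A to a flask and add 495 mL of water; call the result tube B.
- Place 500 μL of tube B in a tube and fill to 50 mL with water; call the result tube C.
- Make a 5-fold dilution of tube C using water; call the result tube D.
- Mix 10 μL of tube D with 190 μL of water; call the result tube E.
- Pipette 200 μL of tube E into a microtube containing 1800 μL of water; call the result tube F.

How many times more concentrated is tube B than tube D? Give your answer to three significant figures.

Step 1: 200 μL + 19.8 mL = 20000 μL total → factor 20000/200 = 100
Step 2: 5 mL + 495 mL = 500 mL total → factor 500/5 = 100
Step 3: 500 μL brought to 50 mL → factor 50000/500 = 100
Step 4: 5-fold → factor 5
Dilution factor to tube B = 10000; to tube D = 5 × 10^6
[tube B]/[tube D] = (factor to tube D)/(factor to tube B) = 5 × 10^6/10000 = 500

500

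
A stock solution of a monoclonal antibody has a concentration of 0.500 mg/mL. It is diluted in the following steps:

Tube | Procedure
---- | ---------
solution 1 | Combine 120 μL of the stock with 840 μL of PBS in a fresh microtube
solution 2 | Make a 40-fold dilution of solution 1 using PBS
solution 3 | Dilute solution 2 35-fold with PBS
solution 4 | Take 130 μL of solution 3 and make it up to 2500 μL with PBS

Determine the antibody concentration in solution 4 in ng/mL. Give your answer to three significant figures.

Step 1: 120 μL + 840 μL = 960 μL total → factor 960/120 = 8
Step 2: 40-fold → factor 40
Step 3: 35-fold → factor 35
Step 4: 130 μL brought to 2500 μL → factor 2500/130 = 19.231
Overall dilution factor = 8 × 40 × 35 × 19.231 = 2.1538 × 10^5
Final = 0.500 mg/mL / 2.1538 × 10^5 = 2.321 × 10^-6 mg/mL = 2.32 ng/mL

2.32 ng/mL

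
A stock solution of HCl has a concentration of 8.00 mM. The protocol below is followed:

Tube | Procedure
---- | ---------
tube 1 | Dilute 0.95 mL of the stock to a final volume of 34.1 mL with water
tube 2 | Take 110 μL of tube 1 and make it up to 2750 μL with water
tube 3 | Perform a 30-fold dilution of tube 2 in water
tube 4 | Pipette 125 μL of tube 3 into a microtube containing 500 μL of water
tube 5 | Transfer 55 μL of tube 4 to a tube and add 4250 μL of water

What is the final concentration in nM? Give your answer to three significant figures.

Step 1: 0.95 mL brought to 34.1 mL → factor 34.1/0.95 = 35.895
Step 2: 110 μL brought to 2750 μL → factor 2750/110 = 25
Step 3: 30-fold → factor 30
Step 4: 125 μL + 500 μL = 625 μL total → factor 625/125 = 5
Step 5: 55 μL + 4250 μL = 4305 μL total → factor 4305/55 = 78.273
Overall dilution factor = 35.895 × 25 × 30 × 5 × 78.273 = 1.0536 × 10^7
Final = 8.00 mM / 1.0536 × 10^7 = 7.593 × 10^-7 mM = 0.759 nM

0.759 nM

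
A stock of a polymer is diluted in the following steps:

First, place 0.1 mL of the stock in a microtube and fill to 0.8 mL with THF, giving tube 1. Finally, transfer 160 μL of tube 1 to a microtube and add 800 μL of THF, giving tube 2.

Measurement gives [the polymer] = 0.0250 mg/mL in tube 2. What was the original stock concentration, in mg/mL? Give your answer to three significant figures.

Step 1: 0.1 mL brought to 0.8 mL → factor 0.8/0.1 = 8
Step 2: 160 μL + 800 μL = 960 μL total → factor 960/160 = 6
Overall dilution factor = 8 × 6 = 48
Stock = 0.0250 mg/mL × 48 = 1.20 mg/mL

1.20 mg/mL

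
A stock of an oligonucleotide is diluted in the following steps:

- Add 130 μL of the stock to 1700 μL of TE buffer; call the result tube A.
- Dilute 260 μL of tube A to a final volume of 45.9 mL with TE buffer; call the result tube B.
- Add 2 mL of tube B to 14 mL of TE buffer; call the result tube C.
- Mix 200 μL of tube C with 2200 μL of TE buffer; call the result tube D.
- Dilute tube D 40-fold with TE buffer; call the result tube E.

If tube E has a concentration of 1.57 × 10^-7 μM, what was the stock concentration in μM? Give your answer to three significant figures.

1.50 μM

Step 1: 130 μL + 1700 μL = 1830 μL total → factor 1830/130 = 14.077
Step 2: 260 μL brought to 45.9 mL → factor 45900/260 = 176.54
Step 3: 2 mL + 14 mL = 16 mL total → factor 16/2 = 8
Step 4: 200 μL + 2200 μL = 2400 μL total → factor 2400/200 = 12
Step 5: 40-fold → factor 40
Overall dilution factor = 14.077 × 176.54 × 8 × 12 × 40 = 9.5429 × 10^6
Stock = 1.57 × 10^-7 μM × 9.5429 × 10^6 = 1.50 μM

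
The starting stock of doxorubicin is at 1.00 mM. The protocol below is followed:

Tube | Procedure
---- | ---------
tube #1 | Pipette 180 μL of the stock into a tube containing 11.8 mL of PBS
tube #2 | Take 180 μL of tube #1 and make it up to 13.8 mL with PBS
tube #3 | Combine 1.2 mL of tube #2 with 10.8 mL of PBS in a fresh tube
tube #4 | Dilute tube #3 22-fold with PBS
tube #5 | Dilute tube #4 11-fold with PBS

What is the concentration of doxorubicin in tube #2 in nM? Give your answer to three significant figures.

Step 1: 180 μL + 11.8 mL = 11980 μL total → factor 11980/180 = 66.556
Step 2: 180 μL brought to 13.8 mL → factor 13800/180 = 76.667
Dilution factor through tube #2 = 66.556 × 76.667 = 5102.6
[tube #2] = 1.00 mM / 5102.6 = 0.0001960 mM = 196 nM

196 nM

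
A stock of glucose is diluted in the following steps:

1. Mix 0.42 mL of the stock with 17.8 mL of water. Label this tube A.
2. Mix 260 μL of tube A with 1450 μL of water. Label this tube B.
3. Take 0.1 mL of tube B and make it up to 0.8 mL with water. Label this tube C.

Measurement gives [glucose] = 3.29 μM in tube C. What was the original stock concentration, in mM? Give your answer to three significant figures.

7.51 mM

Step 1: 0.42 mL + 17.8 mL = 18.22 mL total → factor 18.22/0.42 = 43.381
Step 2: 260 μL + 1450 μL = 1710 μL total → factor 1710/260 = 6.5769
Step 3: 0.1 mL brought to 0.8 mL → factor 0.8/0.1 = 8
Overall dilution factor = 43.381 × 6.5769 × 8 = 2282.5
Stock = 3.29 μM × 2282.5 = 7509 μM = 7.51 mM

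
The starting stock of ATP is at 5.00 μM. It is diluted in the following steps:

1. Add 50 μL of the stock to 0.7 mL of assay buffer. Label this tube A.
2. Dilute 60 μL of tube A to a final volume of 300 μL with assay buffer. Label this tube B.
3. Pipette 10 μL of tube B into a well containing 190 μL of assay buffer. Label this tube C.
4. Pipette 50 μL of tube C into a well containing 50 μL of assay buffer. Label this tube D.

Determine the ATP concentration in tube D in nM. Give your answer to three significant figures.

Step 1: 50 μL + 0.7 mL = 750 μL total → factor 750/50 = 15
Step 2: 60 μL brought to 300 μL → factor 300/60 = 5
Step 3: 10 μL + 190 μL = 200 μL total → factor 200/10 = 20
Step 4: 50 μL + 50 μL = 100 μL total → factor 100/50 = 2
Overall dilution factor = 15 × 5 × 20 × 2 = 3000
Final = 5.00 μM / 3000 = 0.001667 μM = 1.67 nM

1.67 nM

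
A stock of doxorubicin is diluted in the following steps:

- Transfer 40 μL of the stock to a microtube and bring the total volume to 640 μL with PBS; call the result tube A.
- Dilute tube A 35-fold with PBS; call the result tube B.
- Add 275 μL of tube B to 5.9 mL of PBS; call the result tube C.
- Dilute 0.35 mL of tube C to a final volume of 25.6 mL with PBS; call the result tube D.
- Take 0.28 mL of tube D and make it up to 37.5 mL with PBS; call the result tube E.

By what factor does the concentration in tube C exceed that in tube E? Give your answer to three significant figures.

9.80 × 10^3

Step 1: 40 μL brought to 640 μL → factor 640/40 = 16
Step 2: 35-fold → factor 35
Step 3: 275 μL + 5.9 mL = 6175 μL total → factor 6175/275 = 22.455
Step 4: 0.35 mL brought to 25.6 mL → factor 25.6/0.35 = 73.143
Step 5: 0.28 mL brought to 37.5 mL → factor 37.5/0.28 = 133.93
Dilution factor to tube C = 12575; to tube E = 1.2318 × 10^8
[tube C]/[tube E] = (factor to tube E)/(factor to tube C) = 1.2318 × 10^8/12575 = 9.80 × 10^3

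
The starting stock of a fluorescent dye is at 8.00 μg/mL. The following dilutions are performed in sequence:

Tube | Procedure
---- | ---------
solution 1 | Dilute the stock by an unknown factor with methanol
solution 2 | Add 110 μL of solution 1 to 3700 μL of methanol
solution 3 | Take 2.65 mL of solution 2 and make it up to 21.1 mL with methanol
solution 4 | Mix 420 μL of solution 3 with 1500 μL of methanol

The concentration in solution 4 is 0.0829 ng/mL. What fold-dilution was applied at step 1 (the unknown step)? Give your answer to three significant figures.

Step 1: unknown factor x
Step 2: 110 μL + 3700 μL = 3810 μL total → factor 3810/110 = 34.636
Step 3: 2.65 mL brought to 21.1 mL → factor 21.1/2.65 = 7.9623
Step 4: 420 μL + 1500 μL = 1920 μL total → factor 1920/420 = 4.5714
Product of known-step factors = 1260.7
Overall factor = 8.00 μg/mL / (0.0829 ng/mL) = 96502
x = 96502 / 1260.7 = 76.5

76.5-fold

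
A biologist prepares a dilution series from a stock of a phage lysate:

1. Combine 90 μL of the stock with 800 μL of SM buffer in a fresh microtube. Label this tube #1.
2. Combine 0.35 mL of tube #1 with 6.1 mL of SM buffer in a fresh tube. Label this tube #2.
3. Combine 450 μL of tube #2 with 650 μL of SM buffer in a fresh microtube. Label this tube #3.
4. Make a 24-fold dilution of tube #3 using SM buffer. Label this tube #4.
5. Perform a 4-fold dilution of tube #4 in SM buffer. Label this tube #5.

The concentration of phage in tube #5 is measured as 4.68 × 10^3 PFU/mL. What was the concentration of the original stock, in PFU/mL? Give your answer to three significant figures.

Step 1: 90 μL + 800 μL = 890 μL total → factor 890/90 = 9.8889
Step 2: 0.35 mL + 6.1 mL = 6.45 mL total → factor 6.45/0.35 = 18.429
Step 3: 450 μL + 650 μL = 1100 μL total → factor 1100/450 = 2.4444
Step 4: 24-fold → factor 24
Step 5: 4-fold → factor 4
Overall dilution factor = 9.8889 × 18.429 × 2.4444 × 24 × 4 = 42765
Stock = 4.68 × 10^3 PFU/mL × 42765 = 2.00 × 10^8 PFU/mL

2.00 × 10^8 PFU/mL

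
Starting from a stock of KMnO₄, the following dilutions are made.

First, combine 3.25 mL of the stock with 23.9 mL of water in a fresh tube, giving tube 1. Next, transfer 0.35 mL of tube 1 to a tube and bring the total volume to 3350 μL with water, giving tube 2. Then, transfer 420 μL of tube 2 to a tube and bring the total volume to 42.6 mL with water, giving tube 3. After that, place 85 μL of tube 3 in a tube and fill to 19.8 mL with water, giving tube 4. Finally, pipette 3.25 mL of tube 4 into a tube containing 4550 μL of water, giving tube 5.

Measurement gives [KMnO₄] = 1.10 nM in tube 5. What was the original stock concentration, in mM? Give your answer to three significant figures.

Step 1: 3.25 mL + 23.9 mL = 27.15 mL total → factor 27.15/3.25 = 8.3538
Step 2: 0.35 mL brought to 3350 μL → factor 3.35/0.35 = 9.5714
Step 3: 420 μL brought to 42.6 mL → factor 42600/420 = 101.43
Step 4: 85 μL brought to 19.8 mL → factor 19800/85 = 232.94
Step 5: 3.25 mL + 4550 μL = 7.8 mL total → factor 7.8/3.25 = 2.4
Overall dilution factor = 8.3538 × 9.5714 × 101.43 × 232.94 × 2.4 = 4.534 × 10^6
Stock = 1.10 nM × 4.534 × 10^6 = 4.987 × 10^6 nM = 4.99 mM

4.99 mM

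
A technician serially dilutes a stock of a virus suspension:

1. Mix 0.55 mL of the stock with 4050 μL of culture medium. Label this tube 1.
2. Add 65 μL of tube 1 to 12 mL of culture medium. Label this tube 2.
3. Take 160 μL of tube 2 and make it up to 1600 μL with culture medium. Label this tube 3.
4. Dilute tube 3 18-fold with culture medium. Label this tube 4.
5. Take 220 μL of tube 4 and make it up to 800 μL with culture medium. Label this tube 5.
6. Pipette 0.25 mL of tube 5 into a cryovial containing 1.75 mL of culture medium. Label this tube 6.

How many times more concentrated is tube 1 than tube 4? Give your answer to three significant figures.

Step 1: 0.55 mL + 4050 μL = 4.6 mL total → factor 4.6/0.55 = 8.3636
Step 2: 65 μL + 12 mL = 12065 μL total → factor 12065/65 = 185.62
Step 3: 160 μL brought to 1600 μL → factor 1600/160 = 10
Step 4: 18-fold → factor 18
Dilution factor to tube 1 = 8.3636; to tube 4 = 2.7944 × 10^5
[tube 1]/[tube 4] = (factor to tube 4)/(factor to tube 1) = 2.7944 × 10^5/8.3636 = 3.34 × 10^4

3.34 × 10^4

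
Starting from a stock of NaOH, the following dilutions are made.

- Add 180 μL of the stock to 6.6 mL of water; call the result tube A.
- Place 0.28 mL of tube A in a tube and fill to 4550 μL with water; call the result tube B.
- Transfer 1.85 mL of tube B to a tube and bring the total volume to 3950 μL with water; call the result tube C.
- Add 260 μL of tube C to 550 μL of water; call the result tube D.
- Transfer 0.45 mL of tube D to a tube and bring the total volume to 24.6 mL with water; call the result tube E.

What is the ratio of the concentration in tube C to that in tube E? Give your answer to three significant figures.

Step 1: 180 μL + 6.6 mL = 6780 μL total → factor 6780/180 = 37.667
Step 2: 0.28 mL brought to 4550 μL → factor 4.55/0.28 = 16.25
Step 3: 1.85 mL brought to 3950 μL → factor 3.95/1.85 = 2.1351
Step 4: 260 μL + 550 μL = 810 μL total → factor 810/260 = 3.1154
Step 5: 0.45 mL brought to 24.6 mL → factor 24.6/0.45 = 54.667
Dilution factor to tube C = 1306.9; to tube E = 2.2257 × 10^5
[tube C]/[tube E] = (factor to tube E)/(factor to tube C) = 2.2257 × 10^5/1306.9 = 170

170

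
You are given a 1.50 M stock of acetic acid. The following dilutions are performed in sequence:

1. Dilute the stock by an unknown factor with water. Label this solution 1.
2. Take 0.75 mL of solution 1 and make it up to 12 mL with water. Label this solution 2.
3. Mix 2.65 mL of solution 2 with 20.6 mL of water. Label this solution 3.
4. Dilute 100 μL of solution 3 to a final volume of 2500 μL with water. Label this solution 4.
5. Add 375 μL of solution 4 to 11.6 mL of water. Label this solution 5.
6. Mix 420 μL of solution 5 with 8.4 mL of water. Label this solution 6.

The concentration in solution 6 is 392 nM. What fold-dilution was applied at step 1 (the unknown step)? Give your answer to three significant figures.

Step 1: unknown factor x
Step 2: 0.75 mL brought to 12 mL → factor 12/0.75 = 16
Step 3: 2.65 mL + 20.6 mL = 23.25 mL total → factor 23.25/2.65 = 8.7736
Step 4: 100 μL brought to 2500 μL → factor 2500/100 = 25
Step 5: 375 μL + 11.6 mL = 11975 μL total → factor 11975/375 = 31.933
Step 6: 420 μL + 8.4 mL = 8820 μL total → factor 8820/420 = 21
Product of known-step factors = 2.3534 × 10^6
Overall factor = 1.50 M / (392 nM) = 3.8265 × 10^6
x = 3.8265 × 10^6 / 2.3534 × 10^6 = 1.63

1.63-fold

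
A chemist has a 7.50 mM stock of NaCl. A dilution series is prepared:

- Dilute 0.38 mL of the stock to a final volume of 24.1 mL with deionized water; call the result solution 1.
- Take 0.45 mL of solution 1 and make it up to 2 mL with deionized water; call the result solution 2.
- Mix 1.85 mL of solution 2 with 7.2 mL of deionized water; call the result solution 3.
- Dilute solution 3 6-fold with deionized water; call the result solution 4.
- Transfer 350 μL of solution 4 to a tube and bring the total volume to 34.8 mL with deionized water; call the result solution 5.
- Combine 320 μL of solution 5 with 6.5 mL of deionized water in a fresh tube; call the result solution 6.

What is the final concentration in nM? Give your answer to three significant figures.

Step 1: 0.38 mL brought to 24.1 mL → factor 24.1/0.38 = 63.421
Step 2: 0.45 mL brought to 2 mL → factor 2/0.45 = 4.4444
Step 3: 1.85 mL + 7.2 mL = 9.05 mL total → factor 9.05/1.85 = 4.8919
Step 4: 6-fold → factor 6
Step 5: 350 μL brought to 34.8 mL → factor 34800/350 = 99.429
Step 6: 320 μL + 6.5 mL = 6820 μL total → factor 6820/320 = 21.312
Overall dilution factor = 63.421 × 4.4444 × 4.8919 × 6 × 99.429 × 21.312 = 1.7532 × 10^7
Final = 7.50 mM / 1.7532 × 10^7 = 4.278 × 10^-7 mM = 0.428 nM

0.428 nM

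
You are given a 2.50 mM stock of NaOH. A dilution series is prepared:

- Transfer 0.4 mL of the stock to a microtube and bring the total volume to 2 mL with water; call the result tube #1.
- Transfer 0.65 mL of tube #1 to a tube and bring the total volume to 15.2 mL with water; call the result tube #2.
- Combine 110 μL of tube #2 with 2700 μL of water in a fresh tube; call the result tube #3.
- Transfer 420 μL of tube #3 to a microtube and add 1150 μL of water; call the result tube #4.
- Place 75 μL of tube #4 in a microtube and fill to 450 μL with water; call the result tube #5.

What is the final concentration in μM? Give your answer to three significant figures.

0.0373 μM

Step 1: 0.4 mL brought to 2 mL → factor 2/0.4 = 5
Step 2: 0.65 mL brought to 15.2 mL → factor 15.2/0.65 = 23.385
Step 3: 110 μL + 2700 μL = 2810 μL total → factor 2810/110 = 25.545
Step 4: 420 μL + 1150 μL = 1570 μL total → factor 1570/420 = 3.7381
Step 5: 75 μL brought to 450 μL → factor 450/75 = 6
Overall dilution factor = 5 × 23.385 × 25.545 × 3.7381 × 6 = 66991
Final = 2.50 mM / 66991 = 3.732 × 10^-5 mM = 0.0373 μM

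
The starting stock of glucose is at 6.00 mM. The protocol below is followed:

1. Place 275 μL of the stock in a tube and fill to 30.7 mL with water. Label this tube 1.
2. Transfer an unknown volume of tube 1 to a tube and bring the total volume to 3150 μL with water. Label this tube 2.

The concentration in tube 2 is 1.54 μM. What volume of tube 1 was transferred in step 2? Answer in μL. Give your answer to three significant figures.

Step 1: 275 μL brought to 30.7 mL → factor 30700/275 = 111.64
Step 2: v brought to 3150 μL → factor = 3150 μL/v
Product of known-step factors = 111.64
Overall factor = 6.00 mM / (1.54 μM) = 3896.1
Step-2 factor = 3896.1 / 111.64 = 34.9
v = 3150 μL / 34.9 = 90.3 μL

90.3 μL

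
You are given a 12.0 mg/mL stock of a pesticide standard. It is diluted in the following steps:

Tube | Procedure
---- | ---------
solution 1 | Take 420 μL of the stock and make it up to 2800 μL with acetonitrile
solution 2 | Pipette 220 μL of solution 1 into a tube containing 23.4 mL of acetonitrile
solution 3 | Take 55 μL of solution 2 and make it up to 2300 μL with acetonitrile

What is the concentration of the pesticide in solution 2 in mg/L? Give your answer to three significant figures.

Step 1: 420 μL brought to 2800 μL → factor 2800/420 = 6.6667
Step 2: 220 μL + 23.4 mL = 23620 μL total → factor 23620/220 = 107.36
Dilution factor through solution 2 = 6.6667 × 107.36 = 715.76
[solution 2] = 12.0 mg/mL / 715.76 = 0.01677 mg/mL = 16.8 mg/L

16.8 mg/L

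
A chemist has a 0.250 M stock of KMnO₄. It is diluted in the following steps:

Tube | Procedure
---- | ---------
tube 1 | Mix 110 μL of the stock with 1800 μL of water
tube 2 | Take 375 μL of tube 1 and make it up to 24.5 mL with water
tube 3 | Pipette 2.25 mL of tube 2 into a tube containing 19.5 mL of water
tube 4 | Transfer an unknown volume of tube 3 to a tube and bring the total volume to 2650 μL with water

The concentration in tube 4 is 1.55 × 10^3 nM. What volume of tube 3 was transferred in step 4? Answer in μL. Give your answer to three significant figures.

180 μL

Step 1: 110 μL + 1800 μL = 1910 μL total → factor 1910/110 = 17.364
Step 2: 375 μL brought to 24.5 mL → factor 24500/375 = 65.333
Step 3: 2.25 mL + 19.5 mL = 21.75 mL total → factor 21.75/2.25 = 9.6667
Step 4: v brought to 2650 μL → factor = 2650 μL/v
Product of known-step factors = 10966
Overall factor = 0.250 M / (1.55 × 10^3 nM) = 1.6129 × 10^5
Step-4 factor = 1.6129 × 10^5 / 10966 = 14.708
v = 2650 μL / 14.708 = 180 μL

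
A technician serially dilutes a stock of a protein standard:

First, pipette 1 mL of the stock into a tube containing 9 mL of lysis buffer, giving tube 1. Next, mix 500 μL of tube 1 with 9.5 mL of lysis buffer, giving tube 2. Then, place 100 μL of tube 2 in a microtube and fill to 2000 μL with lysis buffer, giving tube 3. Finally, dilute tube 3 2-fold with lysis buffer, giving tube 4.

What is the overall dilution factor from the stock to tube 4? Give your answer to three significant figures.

Step 1: 1 mL + 9 mL = 10 mL total → factor 10/1 = 10
Step 2: 500 μL + 9.5 mL = 10000 μL total → factor 10000/500 = 20
Step 3: 100 μL brought to 2000 μL → factor 2000/100 = 20
Step 4: 2-fold → factor 2
Overall dilution factor = 10 × 20 × 20 × 2 = 8000

8.00 × 10^3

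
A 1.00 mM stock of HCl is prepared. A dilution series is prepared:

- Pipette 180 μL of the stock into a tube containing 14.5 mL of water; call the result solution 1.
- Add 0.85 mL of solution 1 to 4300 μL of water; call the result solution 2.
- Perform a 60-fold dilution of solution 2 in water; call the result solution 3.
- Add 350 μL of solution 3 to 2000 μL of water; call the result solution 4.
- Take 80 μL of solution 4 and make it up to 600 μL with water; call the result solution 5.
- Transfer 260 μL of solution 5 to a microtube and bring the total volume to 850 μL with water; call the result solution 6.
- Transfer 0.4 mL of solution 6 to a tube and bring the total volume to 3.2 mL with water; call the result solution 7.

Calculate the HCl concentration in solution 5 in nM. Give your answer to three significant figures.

Step 1: 180 μL + 14.5 mL = 14680 μL total → factor 14680/180 = 81.556
Step 2: 0.85 mL + 4300 μL = 5.15 mL total → factor 5.15/0.85 = 6.0588
Step 3: 60-fold → factor 60
Step 4: 350 μL + 2000 μL = 2350 μL total → factor 2350/350 = 6.7143
Step 5: 80 μL brought to 600 μL → factor 600/80 = 7.5
Dilution factor through solution 5 = 81.556 × 6.0588 × 60 × 6.7143 × 7.5 = 1.493 × 10^6
[solution 5] = 1.00 mM / 1.493 × 10^6 = 6.698 × 10^-7 mM = 0.670 nM

0.670 nM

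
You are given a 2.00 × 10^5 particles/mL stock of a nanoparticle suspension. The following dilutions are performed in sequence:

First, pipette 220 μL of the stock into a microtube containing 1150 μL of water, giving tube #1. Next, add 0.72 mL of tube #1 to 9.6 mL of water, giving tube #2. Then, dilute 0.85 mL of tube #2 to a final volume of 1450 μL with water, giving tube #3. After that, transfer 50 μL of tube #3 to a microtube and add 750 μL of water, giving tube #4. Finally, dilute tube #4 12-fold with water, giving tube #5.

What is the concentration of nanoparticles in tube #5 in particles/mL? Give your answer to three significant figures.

6.84 particles/mL

Step 1: 220 μL + 1150 μL = 1370 μL total → factor 1370/220 = 6.2273
Step 2: 0.72 mL + 9.6 mL = 10.32 mL total → factor 10.32/0.72 = 14.333
Step 3: 0.85 mL brought to 1450 μL → factor 1.45/0.85 = 1.7059
Step 4: 50 μL + 750 μL = 800 μL total → factor 800/50 = 16
Step 5: 12-fold → factor 12
Overall dilution factor = 6.2273 × 14.333 × 1.7059 × 16 × 12 = 29234
Final = 2.00 × 10^5 particles/mL / 29234 = 6.84 particles/mL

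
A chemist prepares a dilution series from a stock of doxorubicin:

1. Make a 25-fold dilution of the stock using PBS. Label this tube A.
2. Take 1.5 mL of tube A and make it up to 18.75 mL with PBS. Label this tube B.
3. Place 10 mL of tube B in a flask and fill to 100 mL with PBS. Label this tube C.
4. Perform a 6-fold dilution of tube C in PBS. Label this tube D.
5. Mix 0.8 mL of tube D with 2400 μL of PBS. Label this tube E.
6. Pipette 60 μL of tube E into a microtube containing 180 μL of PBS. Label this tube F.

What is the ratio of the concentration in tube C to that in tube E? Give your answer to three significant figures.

24.0

Step 1: 25-fold → factor 25
Step 2: 1.5 mL brought to 18.75 mL → factor 18.75/1.5 = 12.5
Step 3: 10 mL brought to 100 mL → factor 100/10 = 10
Step 4: 6-fold → factor 6
Step 5: 0.8 mL + 2400 μL = 3.2 mL total → factor 3.2/0.8 = 4
Dilution factor to tube C = 3125; to tube E = 75000
[tube C]/[tube E] = (factor to tube E)/(factor to tube C) = 75000/3125 = 24.0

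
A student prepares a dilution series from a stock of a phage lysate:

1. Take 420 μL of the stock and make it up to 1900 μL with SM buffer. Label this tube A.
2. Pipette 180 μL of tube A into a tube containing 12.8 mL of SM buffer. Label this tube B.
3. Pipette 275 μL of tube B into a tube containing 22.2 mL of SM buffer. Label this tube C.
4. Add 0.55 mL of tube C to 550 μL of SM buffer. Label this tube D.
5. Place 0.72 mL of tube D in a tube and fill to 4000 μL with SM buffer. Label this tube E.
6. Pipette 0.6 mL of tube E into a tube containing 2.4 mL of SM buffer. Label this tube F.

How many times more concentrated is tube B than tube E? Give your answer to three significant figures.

Step 1: 420 μL brought to 1900 μL → factor 1900/420 = 4.5238
Step 2: 180 μL + 12.8 mL = 12980 μL total → factor 12980/180 = 72.111
Step 3: 275 μL + 22.2 mL = 22475 μL total → factor 22475/275 = 81.727
Step 4: 0.55 mL + 550 μL = 1.1 mL total → factor 1.1/0.55 = 2
Step 5: 0.72 mL brought to 4000 μL → factor 4/0.72 = 5.5556
Dilution factor to tube B = 326.22; to tube E = 2.9623 × 10^5
[tube B]/[tube E] = (factor to tube E)/(factor to tube B) = 2.9623 × 10^5/326.22 = 908

908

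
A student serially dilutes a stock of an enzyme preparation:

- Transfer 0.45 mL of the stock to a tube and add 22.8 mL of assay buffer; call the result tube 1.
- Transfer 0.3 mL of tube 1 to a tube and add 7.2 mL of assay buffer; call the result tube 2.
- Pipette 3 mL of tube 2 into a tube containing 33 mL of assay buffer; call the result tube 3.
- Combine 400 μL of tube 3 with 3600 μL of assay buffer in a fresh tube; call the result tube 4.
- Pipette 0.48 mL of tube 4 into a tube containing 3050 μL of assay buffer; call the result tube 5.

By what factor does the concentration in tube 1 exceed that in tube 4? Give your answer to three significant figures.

3.00 × 10^3

Step 1: 0.45 mL + 22.8 mL = 23.25 mL total → factor 23.25/0.45 = 51.667
Step 2: 0.3 mL + 7.2 mL = 7.5 mL total → factor 7.5/0.3 = 25
Step 3: 3 mL + 33 mL = 36 mL total → factor 36/3 = 12
Step 4: 400 μL + 3600 μL = 4000 μL total → factor 4000/400 = 10
Dilution factor to tube 1 = 51.667; to tube 4 = 1.55 × 10^5
[tube 1]/[tube 4] = (factor to tube 4)/(factor to tube 1) = 1.55 × 10^5/51.667 = 3.00 × 10^3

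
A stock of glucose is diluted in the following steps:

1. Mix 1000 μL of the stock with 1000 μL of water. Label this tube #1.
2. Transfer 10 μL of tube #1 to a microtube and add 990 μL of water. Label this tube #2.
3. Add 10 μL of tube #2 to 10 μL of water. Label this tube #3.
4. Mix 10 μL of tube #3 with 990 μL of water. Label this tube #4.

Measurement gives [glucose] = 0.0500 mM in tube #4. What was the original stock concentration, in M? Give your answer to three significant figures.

Step 1: 1000 μL + 1000 μL = 2000 μL total → factor 2000/1000 = 2
Step 2: 10 μL + 990 μL = 1000 μL total → factor 1000/10 = 100
Step 3: 10 μL + 10 μL = 20 μL total → factor 20/10 = 2
Step 4: 10 μL + 990 μL = 1000 μL total → factor 1000/10 = 100
Overall dilution factor = 2 × 100 × 2 × 100 = 40000
Stock = 0.0500 mM × 40000 = 2000 mM = 2.00 M

2.00 M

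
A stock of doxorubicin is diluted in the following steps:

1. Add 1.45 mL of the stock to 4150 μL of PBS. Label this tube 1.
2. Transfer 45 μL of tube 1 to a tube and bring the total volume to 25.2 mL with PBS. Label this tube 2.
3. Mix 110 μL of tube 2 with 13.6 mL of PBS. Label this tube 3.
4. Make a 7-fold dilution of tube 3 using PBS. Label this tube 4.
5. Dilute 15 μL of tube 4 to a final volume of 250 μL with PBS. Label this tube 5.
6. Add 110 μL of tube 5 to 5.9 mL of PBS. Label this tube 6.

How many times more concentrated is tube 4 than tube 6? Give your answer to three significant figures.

911

Step 1: 1.45 mL + 4150 μL = 5.6 mL total → factor 5.6/1.45 = 3.8621
Step 2: 45 μL brought to 25.2 mL → factor 25200/45 = 560
Step 3: 110 μL + 13.6 mL = 13710 μL total → factor 13710/110 = 124.64
Step 4: 7-fold → factor 7
Step 5: 15 μL brought to 250 μL → factor 250/15 = 16.667
Step 6: 110 μL + 5.9 mL = 6010 μL total → factor 6010/110 = 54.636
Dilution factor to tube 4 = 1.8869 × 10^6; to tube 6 = 1.7182 × 10^9
[tube 4]/[tube 6] = (factor to tube 6)/(factor to tube 4) = 1.7182 × 10^9/1.8869 × 10^6 = 911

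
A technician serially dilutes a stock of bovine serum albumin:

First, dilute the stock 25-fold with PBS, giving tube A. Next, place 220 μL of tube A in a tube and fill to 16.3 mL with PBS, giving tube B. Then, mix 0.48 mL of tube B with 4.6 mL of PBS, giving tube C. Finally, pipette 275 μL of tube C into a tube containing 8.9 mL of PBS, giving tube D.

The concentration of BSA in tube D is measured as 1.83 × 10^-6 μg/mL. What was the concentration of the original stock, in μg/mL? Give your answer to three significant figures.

Step 1: 25-fold → factor 25
Step 2: 220 μL brought to 16.3 mL → factor 16300/220 = 74.091
Step 3: 0.48 mL + 4.6 mL = 5.08 mL total → factor 5.08/0.48 = 10.583
Step 4: 275 μL + 8.9 mL = 9175 μL total → factor 9175/275 = 33.364
Overall dilution factor = 25 × 74.091 × 10.583 × 33.364 = 6.5403 × 10^5
Stock = 1.83 × 10^-6 μg/mL × 6.5403 × 10^5 = 1.20 μg/mL

1.20 μg/mL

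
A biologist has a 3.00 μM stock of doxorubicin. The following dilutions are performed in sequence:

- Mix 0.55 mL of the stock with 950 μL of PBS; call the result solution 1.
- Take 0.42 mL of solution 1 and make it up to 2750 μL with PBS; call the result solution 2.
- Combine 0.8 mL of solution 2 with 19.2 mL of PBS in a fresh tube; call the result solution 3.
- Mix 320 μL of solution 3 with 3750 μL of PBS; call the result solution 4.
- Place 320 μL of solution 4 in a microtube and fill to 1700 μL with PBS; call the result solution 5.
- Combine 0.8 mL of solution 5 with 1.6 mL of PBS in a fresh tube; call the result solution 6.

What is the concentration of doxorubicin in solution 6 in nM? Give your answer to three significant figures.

Step 1: 0.55 mL + 950 μL = 1.5 mL total → factor 1.5/0.55 = 2.7273
Step 2: 0.42 mL brought to 2750 μL → factor 2.75/0.42 = 6.5476
Step 3: 0.8 mL + 19.2 mL = 20 mL total → factor 20/0.8 = 25
Step 4: 320 μL + 3750 μL = 4070 μL total → factor 4070/320 = 12.719
Step 5: 320 μL brought to 1700 μL → factor 1700/320 = 5.3125
Step 6: 0.8 mL + 1.6 mL = 2.4 mL total → factor 2.4/0.8 = 3
Overall dilution factor = 2.7273 × 6.5476 × 25 × 12.719 × 5.3125 × 3 = 90493
Final = 3.00 μM / 90493 = 3.315 × 10^-5 μM = 0.0332 nM

0.0332 nM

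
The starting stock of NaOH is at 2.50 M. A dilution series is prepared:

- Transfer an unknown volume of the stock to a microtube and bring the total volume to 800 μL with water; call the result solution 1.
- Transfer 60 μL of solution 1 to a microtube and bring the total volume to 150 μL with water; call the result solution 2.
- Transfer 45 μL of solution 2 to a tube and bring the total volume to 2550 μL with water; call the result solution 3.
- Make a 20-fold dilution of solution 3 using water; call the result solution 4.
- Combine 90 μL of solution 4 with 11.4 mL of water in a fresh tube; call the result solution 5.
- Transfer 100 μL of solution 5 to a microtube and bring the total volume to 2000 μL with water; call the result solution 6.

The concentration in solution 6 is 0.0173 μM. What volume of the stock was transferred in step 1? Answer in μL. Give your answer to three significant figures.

40.0 μL

Step 1: v brought to 800 μL → factor = 800 μL/v
Step 2: 60 μL brought to 150 μL → factor 150/60 = 2.5
Step 3: 45 μL brought to 2550 μL → factor 2550/45 = 56.667
Step 4: 20-fold → factor 20
Step 5: 90 μL + 11.4 mL = 11490 μL total → factor 11490/90 = 127.67
Step 6: 100 μL brought to 2000 μL → factor 2000/100 = 20
Product of known-step factors = 7.2344 × 10^6
Overall factor = 2.50 M / (0.0173 μM) = 1.4451 × 10^8
Step-1 factor = 1.4451 × 10^8 / 7.2344 × 10^6 = 19.975
v = 800 μL / 19.975 = 40.0 μL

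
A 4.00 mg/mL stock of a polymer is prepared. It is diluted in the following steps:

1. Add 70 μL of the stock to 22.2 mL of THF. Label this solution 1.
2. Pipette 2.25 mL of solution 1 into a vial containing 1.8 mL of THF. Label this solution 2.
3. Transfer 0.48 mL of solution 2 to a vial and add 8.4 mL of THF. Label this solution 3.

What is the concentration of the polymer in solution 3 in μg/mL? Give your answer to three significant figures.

Step 1: 70 μL + 22.2 mL = 22270 μL total → factor 22270/70 = 318.14
Step 2: 2.25 mL + 1.8 mL = 4.05 mL total → factor 4.05/2.25 = 1.8
Step 3: 0.48 mL + 8.4 mL = 8.88 mL total → factor 8.88/0.48 = 18.5
Overall dilution factor = 318.14 × 1.8 × 18.5 = 10594
Final = 4.00 mg/mL / 10594 = 0.0003776 mg/mL = 0.378 μg/mL

0.378 μg/mL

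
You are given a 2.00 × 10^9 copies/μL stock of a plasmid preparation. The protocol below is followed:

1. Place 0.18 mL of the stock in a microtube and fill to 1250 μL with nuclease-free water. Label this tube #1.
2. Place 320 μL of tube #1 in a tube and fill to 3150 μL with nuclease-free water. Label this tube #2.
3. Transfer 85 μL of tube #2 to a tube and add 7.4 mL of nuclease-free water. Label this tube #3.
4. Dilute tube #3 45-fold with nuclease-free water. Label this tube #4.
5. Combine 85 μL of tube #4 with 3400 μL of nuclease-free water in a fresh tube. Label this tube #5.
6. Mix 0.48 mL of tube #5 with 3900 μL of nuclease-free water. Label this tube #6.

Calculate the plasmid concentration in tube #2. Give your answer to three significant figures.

2.93 × 10^7 copies/μL

Step 1: 0.18 mL brought to 1250 μL → factor 1.25/0.18 = 6.9444
Step 2: 320 μL brought to 3150 μL → factor 3150/320 = 9.8438
Dilution factor through tube #2 = 6.9444 × 9.8438 = 68.359
[tube #2] = 2.00 × 10^9 copies/μL / 68.359 = 2.93 × 10^7 copies/μL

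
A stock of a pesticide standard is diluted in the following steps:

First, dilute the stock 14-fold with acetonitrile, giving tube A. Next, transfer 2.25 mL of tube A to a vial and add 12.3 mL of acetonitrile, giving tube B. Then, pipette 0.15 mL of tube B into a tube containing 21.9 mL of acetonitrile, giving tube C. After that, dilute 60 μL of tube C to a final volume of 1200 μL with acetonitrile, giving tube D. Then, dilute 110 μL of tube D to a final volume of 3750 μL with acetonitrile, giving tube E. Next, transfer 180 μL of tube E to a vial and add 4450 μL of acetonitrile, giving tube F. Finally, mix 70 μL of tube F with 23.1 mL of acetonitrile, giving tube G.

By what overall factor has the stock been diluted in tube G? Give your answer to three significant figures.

Step 1: 14-fold → factor 14
Step 2: 2.25 mL + 12.3 mL = 14.55 mL total → factor 14.55/2.25 = 6.4667
Step 3: 0.15 mL + 21.9 mL = 22.05 mL total → factor 22.05/0.15 = 147
Step 4: 60 μL brought to 1200 μL → factor 1200/60 = 20
Step 5: 110 μL brought to 3750 μL → factor 3750/110 = 34.091
Step 6: 180 μL + 4450 μL = 4630 μL total → factor 4630/180 = 25.722
Step 7: 70 μL + 23.1 mL = 23170 μL total → factor 23170/70 = 331
Overall dilution factor = 14 × 6.4667 × 147 × 20 × 34.091 × 25.722 × 331 = 7.7256 × 10^10

7.73 × 10^10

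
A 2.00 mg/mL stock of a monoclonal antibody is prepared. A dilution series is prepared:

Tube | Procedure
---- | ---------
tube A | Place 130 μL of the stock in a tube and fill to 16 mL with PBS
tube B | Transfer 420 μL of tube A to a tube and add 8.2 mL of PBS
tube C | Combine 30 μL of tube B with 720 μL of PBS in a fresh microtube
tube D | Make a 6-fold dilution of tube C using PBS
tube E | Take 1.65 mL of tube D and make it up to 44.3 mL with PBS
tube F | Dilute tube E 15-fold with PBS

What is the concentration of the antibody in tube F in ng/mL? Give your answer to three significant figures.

0.0131 ng/mL

Step 1: 130 μL brought to 16 mL → factor 16000/130 = 123.08
Step 2: 420 μL + 8.2 mL = 8620 μL total → factor 8620/420 = 20.524
Step 3: 30 μL + 720 μL = 750 μL total → factor 750/30 = 25
Step 4: 6-fold → factor 6
Step 5: 1.65 mL brought to 44.3 mL → factor 44.3/1.65 = 26.848
Step 6: 15-fold → factor 15
Overall dilution factor = 123.08 × 20.524 × 25 × 6 × 26.848 × 15 = 1.5259 × 10^8
Final = 2.00 mg/mL / 1.5259 × 10^8 = 1.311 × 10^-8 mg/mL = 0.0131 ng/mL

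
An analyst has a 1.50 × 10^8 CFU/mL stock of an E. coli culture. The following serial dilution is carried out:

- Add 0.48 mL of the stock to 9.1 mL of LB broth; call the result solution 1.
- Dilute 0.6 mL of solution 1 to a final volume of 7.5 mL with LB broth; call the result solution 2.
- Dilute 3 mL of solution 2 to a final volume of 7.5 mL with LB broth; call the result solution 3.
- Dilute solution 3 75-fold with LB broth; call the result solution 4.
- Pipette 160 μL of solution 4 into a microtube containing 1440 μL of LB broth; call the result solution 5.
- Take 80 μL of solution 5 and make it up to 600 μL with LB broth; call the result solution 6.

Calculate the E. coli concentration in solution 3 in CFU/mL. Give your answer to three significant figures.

2.41 × 10^5 CFU/mL

Step 1: 0.48 mL + 9.1 mL = 9.58 mL total → factor 9.58/0.48 = 19.958
Step 2: 0.6 mL brought to 7.5 mL → factor 7.5/0.6 = 12.5
Step 3: 3 mL brought to 7.5 mL → factor 7.5/3 = 2.5
Dilution factor through solution 3 = 19.958 × 12.5 × 2.5 = 623.7
[solution 3] = 1.50 × 10^8 CFU/mL / 623.7 = 2.41 × 10^5 CFU/mL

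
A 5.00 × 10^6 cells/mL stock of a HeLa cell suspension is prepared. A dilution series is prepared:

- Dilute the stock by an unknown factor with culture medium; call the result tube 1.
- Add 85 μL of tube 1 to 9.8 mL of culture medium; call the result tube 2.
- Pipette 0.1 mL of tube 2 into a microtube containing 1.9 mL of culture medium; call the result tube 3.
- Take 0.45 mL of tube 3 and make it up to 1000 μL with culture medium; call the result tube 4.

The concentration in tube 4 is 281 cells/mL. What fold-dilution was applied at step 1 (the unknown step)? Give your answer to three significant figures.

3.44-fold

Step 1: unknown factor x
Step 2: 85 μL + 9.8 mL = 9885 μL total → factor 9885/85 = 116.29
Step 3: 0.1 mL + 1.9 mL = 2 mL total → factor 2/0.1 = 20
Step 4: 0.45 mL brought to 1000 μL → factor 1/0.45 = 2.2222
Product of known-step factors = 5168.6
Overall factor = 5.00 × 10^6 cells/mL / (281 cells/mL) = 17794
x = 17794 / 5168.6 = 3.44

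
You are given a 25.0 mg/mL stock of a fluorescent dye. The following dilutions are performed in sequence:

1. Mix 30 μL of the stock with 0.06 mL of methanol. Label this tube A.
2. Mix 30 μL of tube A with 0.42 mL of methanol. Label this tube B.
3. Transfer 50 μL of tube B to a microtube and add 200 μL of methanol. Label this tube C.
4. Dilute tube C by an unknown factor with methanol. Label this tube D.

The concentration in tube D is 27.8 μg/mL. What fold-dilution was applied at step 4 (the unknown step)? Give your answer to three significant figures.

Step 1: 30 μL + 0.06 mL = 90 μL total → factor 90/30 = 3
Step 2: 30 μL + 0.42 mL = 450 μL total → factor 450/30 = 15
Step 3: 50 μL + 200 μL = 250 μL total → factor 250/50 = 5
Step 4: unknown factor x
Product of known-step factors = 225
Overall factor = 25.0 mg/mL / (27.8 μg/mL) = 899.28
x = 899.28 / 225 = 4.00

4.00-fold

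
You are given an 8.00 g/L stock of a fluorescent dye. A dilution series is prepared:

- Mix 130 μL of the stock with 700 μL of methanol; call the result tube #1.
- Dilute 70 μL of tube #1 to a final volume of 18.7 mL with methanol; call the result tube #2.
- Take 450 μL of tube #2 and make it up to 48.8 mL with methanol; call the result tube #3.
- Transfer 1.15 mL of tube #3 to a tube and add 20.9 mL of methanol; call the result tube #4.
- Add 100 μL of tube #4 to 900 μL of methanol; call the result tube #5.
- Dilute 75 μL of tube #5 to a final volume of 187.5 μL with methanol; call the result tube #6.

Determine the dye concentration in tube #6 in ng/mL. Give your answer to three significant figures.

Step 1: 130 μL + 700 μL = 830 μL total → factor 830/130 = 6.3846
Step 2: 70 μL brought to 18.7 mL → factor 18700/70 = 267.14
Step 3: 450 μL brought to 48.8 mL → factor 48800/450 = 108.44
Step 4: 1.15 mL + 20.9 mL = 22.05 mL total → factor 22.05/1.15 = 19.174
Step 5: 100 μL + 900 μL = 1000 μL total → factor 1000/100 = 10
Step 6: 75 μL brought to 187.5 μL → factor 187.5/75 = 2.5
Overall dilution factor = 6.3846 × 267.14 × 108.44 × 19.174 × 10 × 2.5 = 8.8662 × 10^7
Final = 8.00 g/L / 8.8662 × 10^7 = 9.023 × 10^-8 g/L = 0.0902 ng/mL

0.0902 ng/mL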